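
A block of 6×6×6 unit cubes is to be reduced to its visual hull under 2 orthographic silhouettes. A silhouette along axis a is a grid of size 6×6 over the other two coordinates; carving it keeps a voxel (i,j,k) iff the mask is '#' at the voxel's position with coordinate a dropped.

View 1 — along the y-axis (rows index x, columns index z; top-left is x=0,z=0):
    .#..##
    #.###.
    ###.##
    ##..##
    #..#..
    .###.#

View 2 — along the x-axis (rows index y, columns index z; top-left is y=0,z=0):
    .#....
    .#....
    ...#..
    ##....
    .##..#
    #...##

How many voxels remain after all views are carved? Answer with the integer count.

42 voxels

initial block: 6^3 = 216
[1] y-view keeps 22 columns → grid now 132
[2] x-view keeps 11 columns → grid now 42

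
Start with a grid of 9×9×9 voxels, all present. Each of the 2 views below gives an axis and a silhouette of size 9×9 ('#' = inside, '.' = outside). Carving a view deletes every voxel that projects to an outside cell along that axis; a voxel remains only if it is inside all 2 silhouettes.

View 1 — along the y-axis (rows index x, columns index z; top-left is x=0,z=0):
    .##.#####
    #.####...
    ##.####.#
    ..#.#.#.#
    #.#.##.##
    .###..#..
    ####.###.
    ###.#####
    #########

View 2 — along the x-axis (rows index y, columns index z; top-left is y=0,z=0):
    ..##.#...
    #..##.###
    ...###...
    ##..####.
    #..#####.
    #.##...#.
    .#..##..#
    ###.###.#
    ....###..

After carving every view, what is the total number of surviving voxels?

before carving: 729 voxels (9×9×9)
after view 1 [y-axis, 57 of 81 cells solid] → remaining = 513
after view 2 [x-axis, 42 of 81 cells solid] → remaining = 268

|visual hull| = 268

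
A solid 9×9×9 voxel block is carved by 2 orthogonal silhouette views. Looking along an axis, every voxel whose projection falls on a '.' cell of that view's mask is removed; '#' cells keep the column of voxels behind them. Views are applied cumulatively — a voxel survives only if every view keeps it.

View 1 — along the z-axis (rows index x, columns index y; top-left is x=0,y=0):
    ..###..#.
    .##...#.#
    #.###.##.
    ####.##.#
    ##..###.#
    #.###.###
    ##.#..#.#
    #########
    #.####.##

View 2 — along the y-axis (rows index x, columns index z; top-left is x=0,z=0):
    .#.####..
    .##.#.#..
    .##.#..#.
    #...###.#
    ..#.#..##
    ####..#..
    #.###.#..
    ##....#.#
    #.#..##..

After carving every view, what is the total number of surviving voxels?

|visual hull| = 243

full grid |V| = 729
  1. axis=2 (XY plane), |mask|=55  ⇒  voxels=495
  2. axis=1 (XZ plane), |mask|=40  ⇒  voxels=243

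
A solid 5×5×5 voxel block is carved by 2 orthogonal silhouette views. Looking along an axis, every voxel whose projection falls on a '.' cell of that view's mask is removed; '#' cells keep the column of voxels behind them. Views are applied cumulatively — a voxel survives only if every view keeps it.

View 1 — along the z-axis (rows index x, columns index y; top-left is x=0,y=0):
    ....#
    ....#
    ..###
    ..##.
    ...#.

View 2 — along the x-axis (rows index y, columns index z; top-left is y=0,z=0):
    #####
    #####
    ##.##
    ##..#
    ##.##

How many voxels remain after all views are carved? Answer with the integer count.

full grid |V| = 125
V1 z: intersect with XY mask (8 set) -- 40 left
V2 x: intersect with YZ mask (21 set) -- 29 left

remaining voxels: 29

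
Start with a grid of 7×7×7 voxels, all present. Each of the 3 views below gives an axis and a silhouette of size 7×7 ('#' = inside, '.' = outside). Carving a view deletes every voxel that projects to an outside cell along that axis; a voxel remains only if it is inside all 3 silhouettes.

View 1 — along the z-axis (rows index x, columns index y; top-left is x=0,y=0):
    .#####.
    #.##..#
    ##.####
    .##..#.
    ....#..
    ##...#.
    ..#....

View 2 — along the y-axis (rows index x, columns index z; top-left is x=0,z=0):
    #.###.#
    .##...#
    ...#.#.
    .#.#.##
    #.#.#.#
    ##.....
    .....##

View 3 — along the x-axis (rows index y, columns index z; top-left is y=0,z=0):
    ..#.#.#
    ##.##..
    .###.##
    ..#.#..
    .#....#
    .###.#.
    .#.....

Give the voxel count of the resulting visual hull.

initial block: 7^3 = 343
after view 1 [z-axis, 23 of 49 cells solid] → remaining = 161
after view 2 [y-axis, 22 of 49 cells solid] → remaining = 73
after view 3 [x-axis, 21 of 49 cells solid] → remaining = 36

|visual hull| = 36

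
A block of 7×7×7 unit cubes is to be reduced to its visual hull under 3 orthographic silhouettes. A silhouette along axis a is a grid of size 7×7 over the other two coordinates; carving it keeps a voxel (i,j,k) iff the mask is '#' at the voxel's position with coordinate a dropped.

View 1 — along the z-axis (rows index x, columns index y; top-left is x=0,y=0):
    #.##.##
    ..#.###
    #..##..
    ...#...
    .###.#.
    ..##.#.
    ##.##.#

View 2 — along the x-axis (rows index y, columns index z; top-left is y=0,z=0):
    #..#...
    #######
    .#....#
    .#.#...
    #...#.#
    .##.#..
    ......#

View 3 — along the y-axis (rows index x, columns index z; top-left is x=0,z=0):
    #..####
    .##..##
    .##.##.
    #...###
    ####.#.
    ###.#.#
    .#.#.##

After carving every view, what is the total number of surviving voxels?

initial block: 7^3 = 343
step 1: project along z, AND mask (25/49) → |grid| = 175
step 2: project along x, AND mask (20/49) → |grid| = 64
step 3: project along y, AND mask (31/49) → |grid| = 39

remaining voxels: 39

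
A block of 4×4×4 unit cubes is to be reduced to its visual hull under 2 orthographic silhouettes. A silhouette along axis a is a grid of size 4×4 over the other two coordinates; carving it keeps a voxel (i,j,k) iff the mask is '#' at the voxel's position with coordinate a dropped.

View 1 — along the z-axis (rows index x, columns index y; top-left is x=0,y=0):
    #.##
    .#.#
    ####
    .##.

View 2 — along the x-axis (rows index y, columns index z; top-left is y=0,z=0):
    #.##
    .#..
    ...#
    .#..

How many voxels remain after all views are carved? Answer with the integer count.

start: 4×4×4 = 64 voxels
step 1: project along z, AND mask (11/16) → |grid| = 44
step 2: project along x, AND mask (6/16) → |grid| = 15

15 voxels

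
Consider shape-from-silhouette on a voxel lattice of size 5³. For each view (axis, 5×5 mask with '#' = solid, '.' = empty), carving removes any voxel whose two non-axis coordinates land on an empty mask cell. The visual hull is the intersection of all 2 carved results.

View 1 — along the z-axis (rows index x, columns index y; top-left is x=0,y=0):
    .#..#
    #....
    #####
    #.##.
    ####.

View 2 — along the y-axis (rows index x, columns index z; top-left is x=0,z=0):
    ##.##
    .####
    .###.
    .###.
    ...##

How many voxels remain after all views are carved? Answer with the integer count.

44 voxels

initial block: 5^3 = 125
step 1: project along z, AND mask (15/25) → |grid| = 75
step 2: project along y, AND mask (16/25) → |grid| = 44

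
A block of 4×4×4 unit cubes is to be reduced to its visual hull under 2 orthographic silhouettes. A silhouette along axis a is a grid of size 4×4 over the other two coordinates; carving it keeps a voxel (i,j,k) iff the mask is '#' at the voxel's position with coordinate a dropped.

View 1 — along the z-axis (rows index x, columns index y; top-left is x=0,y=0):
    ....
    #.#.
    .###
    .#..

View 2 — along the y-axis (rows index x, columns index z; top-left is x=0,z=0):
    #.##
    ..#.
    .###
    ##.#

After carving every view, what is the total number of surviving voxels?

full grid |V| = 64
[1] z-view keeps 6 columns → grid now 24
[2] y-view keeps 10 columns → grid now 14

voxel count = 14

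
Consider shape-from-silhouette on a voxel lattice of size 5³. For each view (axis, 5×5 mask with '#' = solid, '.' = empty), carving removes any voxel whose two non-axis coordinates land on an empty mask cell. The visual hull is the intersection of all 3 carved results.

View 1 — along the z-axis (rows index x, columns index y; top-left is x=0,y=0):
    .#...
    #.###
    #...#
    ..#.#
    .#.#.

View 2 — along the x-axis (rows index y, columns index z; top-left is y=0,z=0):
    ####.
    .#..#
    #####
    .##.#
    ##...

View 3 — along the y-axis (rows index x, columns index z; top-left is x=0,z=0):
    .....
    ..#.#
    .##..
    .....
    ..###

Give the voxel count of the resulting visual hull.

start: 5×5×5 = 125 voxels
after view 1 [z-axis, 11 of 25 cells solid] → remaining = 55
after view 2 [x-axis, 16 of 25 cells solid] → remaining = 34
after view 3 [y-axis, 7 of 25 cells solid] → remaining = 11

11 voxels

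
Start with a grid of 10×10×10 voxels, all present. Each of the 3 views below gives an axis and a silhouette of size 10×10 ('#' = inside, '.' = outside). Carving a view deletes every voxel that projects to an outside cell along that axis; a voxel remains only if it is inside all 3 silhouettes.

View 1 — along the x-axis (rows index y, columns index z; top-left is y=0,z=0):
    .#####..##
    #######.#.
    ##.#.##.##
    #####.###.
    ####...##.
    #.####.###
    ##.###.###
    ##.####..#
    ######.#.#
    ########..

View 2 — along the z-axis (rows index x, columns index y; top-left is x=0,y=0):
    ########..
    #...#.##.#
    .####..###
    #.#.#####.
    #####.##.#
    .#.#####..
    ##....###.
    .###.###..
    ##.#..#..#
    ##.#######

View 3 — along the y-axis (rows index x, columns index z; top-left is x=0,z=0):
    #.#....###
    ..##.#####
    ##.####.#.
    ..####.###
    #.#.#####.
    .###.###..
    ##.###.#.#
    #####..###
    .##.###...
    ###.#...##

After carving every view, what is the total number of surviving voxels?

before carving: 1000 voxels (10×10×10)
after view 1 [x-axis, 75 of 100 cells solid] → remaining = 750
after view 2 [z-axis, 66 of 100 cells solid] → remaining = 493
after view 3 [y-axis, 65 of 100 cells solid] → remaining = 323

remaining voxels: 323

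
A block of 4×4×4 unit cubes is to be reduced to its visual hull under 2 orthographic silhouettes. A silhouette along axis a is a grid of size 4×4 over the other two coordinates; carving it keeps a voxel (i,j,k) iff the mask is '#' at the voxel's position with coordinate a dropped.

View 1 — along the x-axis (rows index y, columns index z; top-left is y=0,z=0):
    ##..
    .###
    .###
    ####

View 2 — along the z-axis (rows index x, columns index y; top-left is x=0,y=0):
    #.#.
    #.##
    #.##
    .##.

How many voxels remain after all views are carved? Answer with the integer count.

before carving: 64 voxels (4×4×4)
after view 1 [x-axis, 12 of 16 cells solid] → remaining = 48
after view 2 [z-axis, 10 of 16 cells solid] → remaining = 29

remaining voxels: 29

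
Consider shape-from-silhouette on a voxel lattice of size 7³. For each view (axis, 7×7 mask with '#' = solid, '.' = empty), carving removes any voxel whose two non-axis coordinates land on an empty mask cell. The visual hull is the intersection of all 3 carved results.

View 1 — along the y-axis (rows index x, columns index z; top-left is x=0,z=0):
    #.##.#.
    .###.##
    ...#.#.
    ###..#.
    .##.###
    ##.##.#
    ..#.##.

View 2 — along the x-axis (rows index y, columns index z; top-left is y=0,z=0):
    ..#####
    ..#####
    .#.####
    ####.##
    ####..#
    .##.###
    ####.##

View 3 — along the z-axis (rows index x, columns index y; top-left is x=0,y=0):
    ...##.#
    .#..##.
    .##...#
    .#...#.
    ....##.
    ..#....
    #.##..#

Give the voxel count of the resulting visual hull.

remaining voxels: 55

before carving: 343 voxels (7×7×7)
  1. axis=1 (XZ plane), |mask|=28  ⇒  voxels=196
  2. axis=0 (YZ plane), |mask|=37  ⇒  voxels=152
  3. axis=2 (XY plane), |mask|=18  ⇒  voxels=55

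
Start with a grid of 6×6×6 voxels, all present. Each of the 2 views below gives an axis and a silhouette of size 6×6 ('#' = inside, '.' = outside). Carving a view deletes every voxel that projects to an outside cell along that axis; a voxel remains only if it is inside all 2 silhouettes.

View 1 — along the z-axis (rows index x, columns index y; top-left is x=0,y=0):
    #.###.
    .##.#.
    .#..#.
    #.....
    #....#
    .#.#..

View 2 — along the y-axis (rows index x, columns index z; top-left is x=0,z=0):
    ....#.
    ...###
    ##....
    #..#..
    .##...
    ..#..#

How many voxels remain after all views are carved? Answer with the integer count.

initial block: 6^3 = 216
V1 z: intersect with XY mask (14 set) -- 84 left
V2 y: intersect with XZ mask (12 set) -- 27 left

|visual hull| = 27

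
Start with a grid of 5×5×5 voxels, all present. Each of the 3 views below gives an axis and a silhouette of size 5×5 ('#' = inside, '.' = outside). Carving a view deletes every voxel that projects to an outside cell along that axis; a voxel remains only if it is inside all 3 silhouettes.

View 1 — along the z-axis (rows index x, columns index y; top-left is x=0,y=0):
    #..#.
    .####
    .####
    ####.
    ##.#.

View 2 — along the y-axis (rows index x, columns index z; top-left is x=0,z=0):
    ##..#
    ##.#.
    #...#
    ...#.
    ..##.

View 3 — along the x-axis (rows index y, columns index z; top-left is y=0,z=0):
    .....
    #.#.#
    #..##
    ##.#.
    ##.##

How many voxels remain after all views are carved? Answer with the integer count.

22 voxels

before carving: 125 voxels (5×5×5)
  1. axis=2 (XY plane), |mask|=17  ⇒  voxels=85
  2. axis=1 (XZ plane), |mask|=11  ⇒  voxels=36
  3. axis=0 (YZ plane), |mask|=13  ⇒  voxels=22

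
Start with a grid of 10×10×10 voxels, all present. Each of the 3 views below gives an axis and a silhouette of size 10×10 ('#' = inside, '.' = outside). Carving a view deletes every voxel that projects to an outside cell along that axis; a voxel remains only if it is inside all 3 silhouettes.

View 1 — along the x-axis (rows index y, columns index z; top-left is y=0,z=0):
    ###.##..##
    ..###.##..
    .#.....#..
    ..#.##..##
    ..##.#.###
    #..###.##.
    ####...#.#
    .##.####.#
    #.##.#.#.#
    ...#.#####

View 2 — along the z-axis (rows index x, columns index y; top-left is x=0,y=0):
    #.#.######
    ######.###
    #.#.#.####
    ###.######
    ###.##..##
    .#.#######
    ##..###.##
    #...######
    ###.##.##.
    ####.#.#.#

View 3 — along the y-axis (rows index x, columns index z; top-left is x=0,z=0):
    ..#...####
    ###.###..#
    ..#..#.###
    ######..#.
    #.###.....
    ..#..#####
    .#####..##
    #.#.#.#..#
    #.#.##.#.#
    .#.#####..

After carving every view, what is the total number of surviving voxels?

initial block: 10^3 = 1000
carve view 1 (along x, YZ-mask fill 56/100): 560 voxels remain
carve view 2 (along z, XY-mask fill 76/100): 435 voxels remain
carve view 3 (along y, XZ-mask fill 58/100): 264 voxels remain

voxel count = 264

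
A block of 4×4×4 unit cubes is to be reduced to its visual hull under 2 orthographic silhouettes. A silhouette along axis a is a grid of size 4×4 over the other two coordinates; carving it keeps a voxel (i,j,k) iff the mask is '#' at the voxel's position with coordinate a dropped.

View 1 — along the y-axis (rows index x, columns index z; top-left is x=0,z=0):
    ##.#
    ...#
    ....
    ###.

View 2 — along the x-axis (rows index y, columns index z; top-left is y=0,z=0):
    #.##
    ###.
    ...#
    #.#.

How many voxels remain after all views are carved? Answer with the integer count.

before carving: 64 voxels (4×4×4)
after view 1 [y-axis, 7 of 16 cells solid] → remaining = 28
after view 2 [x-axis, 9 of 16 cells solid] → remaining = 15

voxel count = 15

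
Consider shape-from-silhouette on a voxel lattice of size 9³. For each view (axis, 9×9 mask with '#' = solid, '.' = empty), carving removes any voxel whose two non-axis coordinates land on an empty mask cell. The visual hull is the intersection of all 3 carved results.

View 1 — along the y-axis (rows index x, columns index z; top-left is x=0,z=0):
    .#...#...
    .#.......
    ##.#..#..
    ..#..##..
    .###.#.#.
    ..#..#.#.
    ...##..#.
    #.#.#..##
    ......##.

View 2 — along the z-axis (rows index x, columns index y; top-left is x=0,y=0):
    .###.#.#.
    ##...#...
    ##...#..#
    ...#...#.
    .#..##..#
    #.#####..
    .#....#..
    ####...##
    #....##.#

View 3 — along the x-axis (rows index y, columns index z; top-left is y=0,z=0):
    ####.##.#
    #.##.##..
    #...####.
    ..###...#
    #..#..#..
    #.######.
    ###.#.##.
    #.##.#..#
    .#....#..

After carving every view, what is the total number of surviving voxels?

full grid |V| = 729
carve view 1 (along y, XZ-mask fill 28/81): 252 voxels remain
carve view 2 (along z, XY-mask fill 36/81): 117 voxels remain
carve view 3 (along x, YZ-mask fill 44/81): 62 voxels remain

62 voxels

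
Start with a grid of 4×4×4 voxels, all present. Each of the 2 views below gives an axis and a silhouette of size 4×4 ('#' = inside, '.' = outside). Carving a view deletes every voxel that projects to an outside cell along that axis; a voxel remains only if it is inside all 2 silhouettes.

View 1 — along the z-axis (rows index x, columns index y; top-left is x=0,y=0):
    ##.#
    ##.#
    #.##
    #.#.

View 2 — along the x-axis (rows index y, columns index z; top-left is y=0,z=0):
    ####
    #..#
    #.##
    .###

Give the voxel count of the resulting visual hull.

remaining voxels: 35

before carving: 64 voxels (4×4×4)
V1 z: intersect with XY mask (11 set) -- 44 left
V2 x: intersect with YZ mask (12 set) -- 35 left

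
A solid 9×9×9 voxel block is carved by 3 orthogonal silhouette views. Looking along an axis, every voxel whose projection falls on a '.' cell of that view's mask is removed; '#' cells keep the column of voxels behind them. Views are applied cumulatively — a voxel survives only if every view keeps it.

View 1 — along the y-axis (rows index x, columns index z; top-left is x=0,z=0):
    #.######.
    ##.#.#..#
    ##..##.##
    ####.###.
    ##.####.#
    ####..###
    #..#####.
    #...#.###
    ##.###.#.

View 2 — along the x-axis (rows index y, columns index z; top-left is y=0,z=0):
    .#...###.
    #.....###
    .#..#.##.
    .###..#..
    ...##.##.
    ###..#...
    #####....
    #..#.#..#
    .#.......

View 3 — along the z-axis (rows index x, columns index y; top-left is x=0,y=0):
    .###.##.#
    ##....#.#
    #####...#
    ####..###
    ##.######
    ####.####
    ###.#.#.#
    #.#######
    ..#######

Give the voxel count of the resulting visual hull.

start: 9×9×9 = 729 voxels
[1] y-view keeps 56 columns → grid now 504
[2] x-view keeps 34 columns → grid now 216
[3] z-view keeps 60 columns → grid now 157

remaining voxels: 157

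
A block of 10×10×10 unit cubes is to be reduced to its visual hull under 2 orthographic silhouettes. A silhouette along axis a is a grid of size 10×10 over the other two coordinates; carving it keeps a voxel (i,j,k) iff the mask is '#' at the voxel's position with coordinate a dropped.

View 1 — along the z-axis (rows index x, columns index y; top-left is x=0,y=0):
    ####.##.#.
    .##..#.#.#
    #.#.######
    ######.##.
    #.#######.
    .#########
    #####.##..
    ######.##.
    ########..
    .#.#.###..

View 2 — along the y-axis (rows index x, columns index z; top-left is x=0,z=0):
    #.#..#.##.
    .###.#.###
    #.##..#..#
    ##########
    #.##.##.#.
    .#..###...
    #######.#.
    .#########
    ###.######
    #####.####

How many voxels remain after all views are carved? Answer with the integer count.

voxel count = 519

initial block: 10^3 = 1000
step 1: project along z, AND mask (73/100) → |grid| = 730
step 2: project along y, AND mask (72/100) → |grid| = 519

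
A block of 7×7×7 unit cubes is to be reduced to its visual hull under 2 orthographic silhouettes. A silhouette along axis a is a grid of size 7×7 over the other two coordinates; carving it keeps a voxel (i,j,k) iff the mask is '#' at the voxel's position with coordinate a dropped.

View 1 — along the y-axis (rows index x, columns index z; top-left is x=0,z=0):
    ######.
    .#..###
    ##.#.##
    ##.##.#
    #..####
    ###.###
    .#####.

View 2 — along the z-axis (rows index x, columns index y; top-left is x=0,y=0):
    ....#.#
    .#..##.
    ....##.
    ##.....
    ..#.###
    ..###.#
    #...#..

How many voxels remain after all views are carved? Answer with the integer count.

98 voxels

full grid |V| = 343
  1. axis=1 (XZ plane), |mask|=36  ⇒  voxels=252
  2. axis=2 (XY plane), |mask|=19  ⇒  voxels=98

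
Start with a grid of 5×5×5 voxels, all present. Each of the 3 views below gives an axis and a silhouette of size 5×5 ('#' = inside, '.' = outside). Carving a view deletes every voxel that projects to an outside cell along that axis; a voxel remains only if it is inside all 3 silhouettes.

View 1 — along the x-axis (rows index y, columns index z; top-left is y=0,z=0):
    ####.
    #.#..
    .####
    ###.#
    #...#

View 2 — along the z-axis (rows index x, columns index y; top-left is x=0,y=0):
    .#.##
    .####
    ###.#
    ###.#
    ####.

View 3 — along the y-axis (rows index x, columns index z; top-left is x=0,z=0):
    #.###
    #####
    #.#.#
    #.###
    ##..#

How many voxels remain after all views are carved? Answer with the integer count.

before carving: 125 voxels (5×5×5)
carve view 1 (along x, YZ-mask fill 16/25): 80 voxels remain
carve view 2 (along z, XY-mask fill 19/25): 58 voxels remain
carve view 3 (along y, XZ-mask fill 19/25): 45 voxels remain

voxel count = 45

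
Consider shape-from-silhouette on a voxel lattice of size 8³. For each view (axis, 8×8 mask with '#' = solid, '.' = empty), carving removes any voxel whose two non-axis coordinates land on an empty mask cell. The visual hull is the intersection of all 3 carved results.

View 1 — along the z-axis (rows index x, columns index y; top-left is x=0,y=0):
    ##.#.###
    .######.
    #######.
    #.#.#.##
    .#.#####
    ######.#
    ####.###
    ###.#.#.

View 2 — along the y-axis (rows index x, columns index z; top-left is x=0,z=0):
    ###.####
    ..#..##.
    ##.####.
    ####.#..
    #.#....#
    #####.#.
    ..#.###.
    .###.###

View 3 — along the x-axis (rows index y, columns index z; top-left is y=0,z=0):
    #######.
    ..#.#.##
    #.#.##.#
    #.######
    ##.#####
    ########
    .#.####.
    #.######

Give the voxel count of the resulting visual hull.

before carving: 512 voxels (8×8×8)
[1] z-view keeps 49 columns → grid now 392
[2] y-view keeps 40 columns → grid now 245
[3] x-view keeps 50 columns → grid now 190

190 voxels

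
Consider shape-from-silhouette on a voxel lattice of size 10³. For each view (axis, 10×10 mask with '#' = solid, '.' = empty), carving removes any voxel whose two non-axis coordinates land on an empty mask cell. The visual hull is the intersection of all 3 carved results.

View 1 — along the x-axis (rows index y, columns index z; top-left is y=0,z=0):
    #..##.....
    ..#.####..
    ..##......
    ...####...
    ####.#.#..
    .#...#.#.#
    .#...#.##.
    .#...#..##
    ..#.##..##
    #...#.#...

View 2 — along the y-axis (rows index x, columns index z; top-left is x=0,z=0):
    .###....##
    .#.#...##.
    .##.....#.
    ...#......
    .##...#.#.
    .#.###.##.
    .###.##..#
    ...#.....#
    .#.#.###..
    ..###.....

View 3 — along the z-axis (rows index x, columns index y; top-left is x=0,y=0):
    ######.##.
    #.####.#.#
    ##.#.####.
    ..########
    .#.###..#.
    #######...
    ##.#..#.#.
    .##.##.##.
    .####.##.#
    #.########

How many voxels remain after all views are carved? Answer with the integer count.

initial block: 10^3 = 1000
V1 x: intersect with YZ mask (40 set) -- 400 left
V2 y: intersect with XZ mask (39 set) -- 156 left
V3 z: intersect with XY mask (69 set) -- 110 left

voxel count = 110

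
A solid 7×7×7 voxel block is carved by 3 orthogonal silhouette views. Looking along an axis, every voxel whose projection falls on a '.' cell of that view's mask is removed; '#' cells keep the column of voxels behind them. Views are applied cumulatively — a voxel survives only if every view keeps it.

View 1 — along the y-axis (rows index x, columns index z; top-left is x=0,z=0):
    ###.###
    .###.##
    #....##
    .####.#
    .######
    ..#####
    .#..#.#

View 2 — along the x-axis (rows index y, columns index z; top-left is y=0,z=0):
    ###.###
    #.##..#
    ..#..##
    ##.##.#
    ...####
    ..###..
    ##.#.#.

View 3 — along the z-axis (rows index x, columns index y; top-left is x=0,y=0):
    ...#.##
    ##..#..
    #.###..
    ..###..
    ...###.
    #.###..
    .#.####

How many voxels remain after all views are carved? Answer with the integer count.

70 voxels

initial block: 7^3 = 343
carve view 1 (along y, XZ-mask fill 33/49): 231 voxels remain
carve view 2 (along x, YZ-mask fill 29/49): 138 voxels remain
carve view 3 (along z, XY-mask fill 25/49): 70 voxels remain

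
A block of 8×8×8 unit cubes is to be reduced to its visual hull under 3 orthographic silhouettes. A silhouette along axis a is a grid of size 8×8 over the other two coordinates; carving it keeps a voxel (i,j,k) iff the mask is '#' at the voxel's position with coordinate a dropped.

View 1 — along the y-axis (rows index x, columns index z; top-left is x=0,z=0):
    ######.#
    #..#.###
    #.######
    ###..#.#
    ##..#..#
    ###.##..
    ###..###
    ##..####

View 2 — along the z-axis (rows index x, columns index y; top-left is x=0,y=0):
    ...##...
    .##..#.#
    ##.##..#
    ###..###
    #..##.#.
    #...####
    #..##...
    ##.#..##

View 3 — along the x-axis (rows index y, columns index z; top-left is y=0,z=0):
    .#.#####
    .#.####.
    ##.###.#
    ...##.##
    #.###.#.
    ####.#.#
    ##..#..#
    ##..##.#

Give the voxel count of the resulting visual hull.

full grid |V| = 512
[1] y-view keeps 45 columns → grid now 360
[2] z-view keeps 34 columns → grid now 188
[3] x-view keeps 41 columns → grid now 122

122 voxels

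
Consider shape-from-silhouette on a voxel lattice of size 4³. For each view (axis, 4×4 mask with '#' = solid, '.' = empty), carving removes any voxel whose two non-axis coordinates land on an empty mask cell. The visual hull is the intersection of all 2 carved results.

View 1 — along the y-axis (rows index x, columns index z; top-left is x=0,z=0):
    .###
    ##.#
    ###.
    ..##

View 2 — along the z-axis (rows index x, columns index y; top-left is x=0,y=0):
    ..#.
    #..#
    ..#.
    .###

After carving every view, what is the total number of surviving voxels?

|visual hull| = 18

full grid |V| = 64
[1] y-view keeps 11 columns → grid now 44
[2] z-view keeps 7 columns → grid now 18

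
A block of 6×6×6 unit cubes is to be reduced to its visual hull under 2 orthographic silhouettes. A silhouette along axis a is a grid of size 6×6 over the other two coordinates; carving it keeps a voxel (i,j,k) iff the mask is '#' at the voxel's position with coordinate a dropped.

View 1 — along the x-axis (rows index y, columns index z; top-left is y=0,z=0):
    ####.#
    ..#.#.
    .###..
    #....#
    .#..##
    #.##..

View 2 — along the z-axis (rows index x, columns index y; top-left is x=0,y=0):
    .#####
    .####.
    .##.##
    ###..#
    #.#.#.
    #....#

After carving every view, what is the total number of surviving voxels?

66 voxels

start: 6×6×6 = 216 voxels
V1 x: intersect with YZ mask (18 set) -- 108 left
V2 z: intersect with XY mask (22 set) -- 66 left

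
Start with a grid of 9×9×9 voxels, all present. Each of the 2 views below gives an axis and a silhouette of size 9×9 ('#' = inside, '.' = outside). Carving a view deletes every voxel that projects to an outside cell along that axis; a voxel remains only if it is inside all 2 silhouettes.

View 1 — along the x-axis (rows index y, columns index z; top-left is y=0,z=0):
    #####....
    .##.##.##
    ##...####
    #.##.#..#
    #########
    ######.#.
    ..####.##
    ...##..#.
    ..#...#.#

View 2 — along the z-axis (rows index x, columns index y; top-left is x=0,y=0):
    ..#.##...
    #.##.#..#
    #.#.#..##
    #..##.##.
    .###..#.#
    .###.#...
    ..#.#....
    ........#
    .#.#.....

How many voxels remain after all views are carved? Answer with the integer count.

before carving: 729 voxels (9×9×9)
[1] x-view keeps 50 columns → grid now 450
[2] z-view keeps 32 columns → grid now 181

|visual hull| = 181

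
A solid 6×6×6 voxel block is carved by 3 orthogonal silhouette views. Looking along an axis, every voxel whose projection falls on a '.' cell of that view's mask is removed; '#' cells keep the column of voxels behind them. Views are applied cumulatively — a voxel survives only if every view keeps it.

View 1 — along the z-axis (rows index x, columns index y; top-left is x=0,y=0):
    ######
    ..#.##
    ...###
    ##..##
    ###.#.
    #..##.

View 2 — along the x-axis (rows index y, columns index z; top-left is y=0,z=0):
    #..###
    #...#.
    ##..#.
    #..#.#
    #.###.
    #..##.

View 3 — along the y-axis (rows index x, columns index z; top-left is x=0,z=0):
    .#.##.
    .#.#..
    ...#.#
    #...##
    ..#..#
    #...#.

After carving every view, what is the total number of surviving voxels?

33 voxels

before carving: 216 voxels (6×6×6)
after view 1 [z-axis, 23 of 36 cells solid] → remaining = 138
after view 2 [x-axis, 19 of 36 cells solid] → remaining = 76
after view 3 [y-axis, 14 of 36 cells solid] → remaining = 33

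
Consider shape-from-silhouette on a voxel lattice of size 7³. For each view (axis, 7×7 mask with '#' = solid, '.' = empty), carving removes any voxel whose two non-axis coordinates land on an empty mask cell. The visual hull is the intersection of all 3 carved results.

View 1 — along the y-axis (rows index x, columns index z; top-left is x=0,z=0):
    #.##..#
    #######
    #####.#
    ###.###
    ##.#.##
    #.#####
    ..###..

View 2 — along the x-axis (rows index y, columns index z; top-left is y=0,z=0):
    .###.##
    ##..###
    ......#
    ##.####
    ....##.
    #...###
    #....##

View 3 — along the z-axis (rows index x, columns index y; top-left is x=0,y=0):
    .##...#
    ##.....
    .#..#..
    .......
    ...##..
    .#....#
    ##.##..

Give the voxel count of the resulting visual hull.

voxel count = 39

before carving: 343 voxels (7×7×7)
V1 y: intersect with XZ mask (37 set) -- 259 left
V2 x: intersect with YZ mask (26 set) -- 134 left
V3 z: intersect with XY mask (15 set) -- 39 left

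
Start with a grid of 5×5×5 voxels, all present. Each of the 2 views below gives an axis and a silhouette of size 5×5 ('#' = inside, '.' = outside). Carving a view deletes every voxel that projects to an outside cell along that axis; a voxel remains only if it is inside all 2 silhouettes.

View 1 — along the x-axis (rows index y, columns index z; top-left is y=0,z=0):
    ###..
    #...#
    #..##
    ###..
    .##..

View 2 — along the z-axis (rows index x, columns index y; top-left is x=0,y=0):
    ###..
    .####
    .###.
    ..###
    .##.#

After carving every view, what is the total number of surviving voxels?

|visual hull| = 41

before carving: 125 voxels (5×5×5)
carve view 1 (along x, YZ-mask fill 13/25): 65 voxels remain
carve view 2 (along z, XY-mask fill 16/25): 41 voxels remain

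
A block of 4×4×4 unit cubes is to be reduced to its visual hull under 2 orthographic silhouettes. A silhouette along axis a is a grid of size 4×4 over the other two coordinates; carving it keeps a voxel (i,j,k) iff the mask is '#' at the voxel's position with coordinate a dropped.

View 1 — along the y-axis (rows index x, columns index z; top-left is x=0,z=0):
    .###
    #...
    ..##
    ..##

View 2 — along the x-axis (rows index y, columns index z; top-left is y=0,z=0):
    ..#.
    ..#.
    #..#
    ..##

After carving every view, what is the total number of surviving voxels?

|visual hull| = 16

full grid |V| = 64
step 1: project along y, AND mask (8/16) → |grid| = 32
step 2: project along x, AND mask (6/16) → |grid| = 16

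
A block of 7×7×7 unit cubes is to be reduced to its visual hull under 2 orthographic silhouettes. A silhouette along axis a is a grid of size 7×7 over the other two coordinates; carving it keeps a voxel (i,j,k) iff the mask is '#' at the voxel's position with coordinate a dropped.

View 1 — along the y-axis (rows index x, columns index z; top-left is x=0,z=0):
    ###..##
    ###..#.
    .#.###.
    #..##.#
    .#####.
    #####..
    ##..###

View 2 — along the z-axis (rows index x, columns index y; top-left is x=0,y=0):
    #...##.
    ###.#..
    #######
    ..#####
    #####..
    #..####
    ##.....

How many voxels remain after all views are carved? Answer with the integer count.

full grid |V| = 343
carve view 1 (along y, XZ-mask fill 32/49): 224 voxels remain
carve view 2 (along z, XY-mask fill 31/49): 139 voxels remain

|visual hull| = 139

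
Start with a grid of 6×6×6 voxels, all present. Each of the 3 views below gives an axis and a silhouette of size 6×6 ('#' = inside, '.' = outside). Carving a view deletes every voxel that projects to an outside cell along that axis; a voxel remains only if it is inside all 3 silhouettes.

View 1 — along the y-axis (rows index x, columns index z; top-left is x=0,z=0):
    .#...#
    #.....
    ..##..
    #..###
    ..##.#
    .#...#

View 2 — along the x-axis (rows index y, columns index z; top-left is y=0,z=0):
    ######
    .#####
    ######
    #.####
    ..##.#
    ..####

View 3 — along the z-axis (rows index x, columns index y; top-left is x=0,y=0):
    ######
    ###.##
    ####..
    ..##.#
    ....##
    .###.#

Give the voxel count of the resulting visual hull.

remaining voxels: 42

initial block: 6^3 = 216
after view 1 [y-axis, 14 of 36 cells solid] → remaining = 84
after view 2 [x-axis, 29 of 36 cells solid] → remaining = 71
after view 3 [z-axis, 24 of 36 cells solid] → remaining = 42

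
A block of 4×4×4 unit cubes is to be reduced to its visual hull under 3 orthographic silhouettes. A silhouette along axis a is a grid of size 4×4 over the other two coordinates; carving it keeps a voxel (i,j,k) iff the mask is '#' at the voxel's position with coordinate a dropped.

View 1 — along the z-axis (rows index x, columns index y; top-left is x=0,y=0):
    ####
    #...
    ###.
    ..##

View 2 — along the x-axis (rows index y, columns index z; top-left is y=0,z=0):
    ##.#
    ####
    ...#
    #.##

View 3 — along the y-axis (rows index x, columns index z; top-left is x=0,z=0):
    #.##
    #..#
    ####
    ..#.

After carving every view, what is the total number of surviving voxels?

start: 4×4×4 = 64 voxels
step 1: project along z, AND mask (10/16) → |grid| = 40
step 2: project along x, AND mask (11/16) → |grid| = 26
step 3: project along y, AND mask (10/16) → |grid| = 20

voxel count = 20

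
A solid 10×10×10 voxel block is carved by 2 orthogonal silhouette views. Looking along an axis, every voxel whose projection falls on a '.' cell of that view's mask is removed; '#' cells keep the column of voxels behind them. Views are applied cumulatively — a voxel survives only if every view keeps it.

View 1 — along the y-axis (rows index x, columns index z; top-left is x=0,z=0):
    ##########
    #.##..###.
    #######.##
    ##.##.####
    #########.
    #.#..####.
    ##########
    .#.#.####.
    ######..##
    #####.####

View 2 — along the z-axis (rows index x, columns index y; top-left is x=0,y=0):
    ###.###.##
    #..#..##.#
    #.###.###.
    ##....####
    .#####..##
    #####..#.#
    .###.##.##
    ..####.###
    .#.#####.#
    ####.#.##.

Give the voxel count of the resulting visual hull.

initial block: 10^3 = 1000
carve view 1 (along y, XZ-mask fill 81/100): 810 voxels remain
carve view 2 (along z, XY-mask fill 68/100): 557 voxels remain

|visual hull| = 557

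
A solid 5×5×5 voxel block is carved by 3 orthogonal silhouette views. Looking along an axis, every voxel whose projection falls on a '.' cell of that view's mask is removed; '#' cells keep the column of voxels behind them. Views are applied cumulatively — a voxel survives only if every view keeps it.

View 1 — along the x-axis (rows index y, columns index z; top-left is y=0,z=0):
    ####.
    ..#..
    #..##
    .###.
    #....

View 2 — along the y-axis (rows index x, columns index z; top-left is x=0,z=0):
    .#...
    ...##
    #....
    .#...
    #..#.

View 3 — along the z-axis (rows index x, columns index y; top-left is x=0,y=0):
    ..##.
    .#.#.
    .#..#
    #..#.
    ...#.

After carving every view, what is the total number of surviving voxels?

voxel count = 6

before carving: 125 voxels (5×5×5)
V1 x: intersect with YZ mask (12 set) -- 60 left
V2 y: intersect with XZ mask (7 set) -- 17 left
V3 z: intersect with XY mask (9 set) -- 6 left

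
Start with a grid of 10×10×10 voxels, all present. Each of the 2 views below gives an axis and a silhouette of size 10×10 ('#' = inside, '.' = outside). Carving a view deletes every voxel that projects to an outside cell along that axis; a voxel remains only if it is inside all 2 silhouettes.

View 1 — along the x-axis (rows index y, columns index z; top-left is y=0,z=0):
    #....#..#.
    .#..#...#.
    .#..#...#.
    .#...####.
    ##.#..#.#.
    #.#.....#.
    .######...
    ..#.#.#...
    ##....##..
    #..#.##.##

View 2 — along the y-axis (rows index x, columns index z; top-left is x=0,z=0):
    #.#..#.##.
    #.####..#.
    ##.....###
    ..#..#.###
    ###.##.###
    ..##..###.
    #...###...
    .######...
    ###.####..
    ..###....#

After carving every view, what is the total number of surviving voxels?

initial block: 10^3 = 1000
[1] x-view keeps 41 columns → grid now 410
[2] y-view keeps 55 columns → grid now 224

remaining voxels: 224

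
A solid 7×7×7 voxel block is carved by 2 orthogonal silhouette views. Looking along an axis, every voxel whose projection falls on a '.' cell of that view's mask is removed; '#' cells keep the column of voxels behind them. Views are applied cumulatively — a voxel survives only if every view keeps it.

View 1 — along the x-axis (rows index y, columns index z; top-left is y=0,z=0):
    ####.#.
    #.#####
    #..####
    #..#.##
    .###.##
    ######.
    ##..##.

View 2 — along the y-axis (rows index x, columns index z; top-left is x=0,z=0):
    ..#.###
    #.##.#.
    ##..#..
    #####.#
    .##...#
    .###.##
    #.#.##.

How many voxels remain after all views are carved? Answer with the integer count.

initial block: 7^3 = 343
carve view 1 (along x, YZ-mask fill 35/49): 245 voxels remain
carve view 2 (along y, XZ-mask fill 29/49): 142 voxels remain

remaining voxels: 142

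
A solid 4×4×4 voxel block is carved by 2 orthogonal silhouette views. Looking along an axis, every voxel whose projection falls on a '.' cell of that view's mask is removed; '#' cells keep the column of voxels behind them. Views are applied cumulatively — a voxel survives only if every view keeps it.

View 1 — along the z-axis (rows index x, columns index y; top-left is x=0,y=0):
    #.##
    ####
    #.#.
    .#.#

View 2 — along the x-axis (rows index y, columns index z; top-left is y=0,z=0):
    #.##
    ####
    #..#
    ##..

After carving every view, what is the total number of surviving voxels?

full grid |V| = 64
[1] z-view keeps 11 columns → grid now 44
[2] x-view keeps 11 columns → grid now 29

29 voxels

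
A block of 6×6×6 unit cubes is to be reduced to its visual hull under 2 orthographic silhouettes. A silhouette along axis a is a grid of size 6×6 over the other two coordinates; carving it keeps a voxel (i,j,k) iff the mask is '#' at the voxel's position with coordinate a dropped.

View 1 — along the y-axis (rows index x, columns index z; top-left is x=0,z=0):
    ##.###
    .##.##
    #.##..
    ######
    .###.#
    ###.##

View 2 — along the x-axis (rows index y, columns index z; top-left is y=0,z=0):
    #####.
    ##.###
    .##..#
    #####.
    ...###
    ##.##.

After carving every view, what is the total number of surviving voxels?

voxel count = 111

before carving: 216 voxels (6×6×6)
[1] y-view keeps 27 columns → grid now 162
[2] x-view keeps 25 columns → grid now 111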